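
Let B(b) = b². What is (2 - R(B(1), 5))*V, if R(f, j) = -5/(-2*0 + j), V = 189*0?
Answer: 0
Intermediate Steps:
V = 0
R(f, j) = -5/j (R(f, j) = -5/(0 + j) = -5/j)
(2 - R(B(1), 5))*V = (2 - (-5)/5)*0 = (2 - 1*(-1))*0 = (2 + 1)*0 = 3*0 = 0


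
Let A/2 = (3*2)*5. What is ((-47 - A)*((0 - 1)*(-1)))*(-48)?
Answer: 5136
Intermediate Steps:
A = 60 (A = 2*((3*2)*5) = 2*(6*5) = 2*30 = 60)
((-47 - A)*((0 - 1)*(-1)))*(-48) = ((-47 - 1*60)*((0 - 1)*(-1)))*(-48) = ((-47 - 60)*(-1*(-1)))*(-48) = -107*1*(-48) = -107*(-48) = 5136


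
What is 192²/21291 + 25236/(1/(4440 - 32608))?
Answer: -5044885745568/7097 ≈ -7.1085e+8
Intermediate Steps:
192²/21291 + 25236/(1/(4440 - 32608)) = 36864*(1/21291) + 25236/(1/(-28168)) = 12288/7097 + 25236/(-1/28168) = 12288/7097 + 25236*(-28168) = 12288/7097 - 710847648 = -5044885745568/7097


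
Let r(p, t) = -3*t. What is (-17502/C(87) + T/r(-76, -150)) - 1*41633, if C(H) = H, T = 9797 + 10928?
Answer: -21813397/522 ≈ -41788.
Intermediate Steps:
T = 20725
(-17502/C(87) + T/r(-76, -150)) - 1*41633 = (-17502/87 + 20725/((-3*(-150)))) - 1*41633 = (-17502*1/87 + 20725/450) - 41633 = (-5834/29 + 20725*(1/450)) - 41633 = (-5834/29 + 829/18) - 41633 = -80971/522 - 41633 = -21813397/522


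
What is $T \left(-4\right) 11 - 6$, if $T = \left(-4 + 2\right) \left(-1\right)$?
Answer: $-94$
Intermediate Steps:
$T = 2$ ($T = \left(-2\right) \left(-1\right) = 2$)
$T \left(-4\right) 11 - 6 = 2 \left(-4\right) 11 - 6 = \left(-8\right) 11 - 6 = -88 - 6 = -94$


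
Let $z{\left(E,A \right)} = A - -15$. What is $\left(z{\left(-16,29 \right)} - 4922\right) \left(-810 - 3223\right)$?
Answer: $19672974$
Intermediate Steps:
$z{\left(E,A \right)} = 15 + A$ ($z{\left(E,A \right)} = A + 15 = 15 + A$)
$\left(z{\left(-16,29 \right)} - 4922\right) \left(-810 - 3223\right) = \left(\left(15 + 29\right) - 4922\right) \left(-810 - 3223\right) = \left(44 - 4922\right) \left(-4033\right) = \left(-4878\right) \left(-4033\right) = 19672974$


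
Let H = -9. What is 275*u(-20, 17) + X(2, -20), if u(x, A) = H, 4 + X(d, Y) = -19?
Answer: -2498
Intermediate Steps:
X(d, Y) = -23 (X(d, Y) = -4 - 19 = -23)
u(x, A) = -9
275*u(-20, 17) + X(2, -20) = 275*(-9) - 23 = -2475 - 23 = -2498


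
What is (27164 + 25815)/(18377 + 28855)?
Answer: 52979/47232 ≈ 1.1217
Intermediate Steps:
(27164 + 25815)/(18377 + 28855) = 52979/47232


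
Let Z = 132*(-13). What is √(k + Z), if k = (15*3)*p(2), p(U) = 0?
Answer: 2*I*√429 ≈ 41.425*I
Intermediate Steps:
Z = -1716
k = 0 (k = (15*3)*0 = 45*0 = 0)
√(k + Z) = √(0 - 1716) = √(-1716) = 2*I*√429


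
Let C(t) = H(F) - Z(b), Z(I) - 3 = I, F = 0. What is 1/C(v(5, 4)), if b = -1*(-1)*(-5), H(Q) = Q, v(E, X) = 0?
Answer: ½ ≈ 0.50000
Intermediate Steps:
b = -5 (b = 1*(-5) = -5)
Z(I) = 3 + I
C(t) = 2 (C(t) = 0 - (3 - 5) = 0 - 1*(-2) = 0 + 2 = 2)
1/C(v(5, 4)) = 1/2 = ½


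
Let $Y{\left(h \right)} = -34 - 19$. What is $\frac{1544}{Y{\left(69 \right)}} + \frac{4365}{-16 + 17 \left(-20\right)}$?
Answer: $- \frac{781009}{18868} \approx -41.393$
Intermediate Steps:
$Y{\left(h \right)} = -53$
$\frac{1544}{Y{\left(69 \right)}} + \frac{4365}{-16 + 17 \left(-20\right)} = \frac{1544}{-53} + \frac{4365}{-16 + 17 \left(-20\right)} = 1544 \left(- \frac{1}{53}\right) + \frac{4365}{-16 - 340} = - \frac{1544}{53} + \frac{4365}{-356} = - \frac{1544}{53} + 4365 \left(- \frac{1}{356}\right) = - \frac{1544}{53} - \frac{4365}{356} = - \frac{781009}{18868}$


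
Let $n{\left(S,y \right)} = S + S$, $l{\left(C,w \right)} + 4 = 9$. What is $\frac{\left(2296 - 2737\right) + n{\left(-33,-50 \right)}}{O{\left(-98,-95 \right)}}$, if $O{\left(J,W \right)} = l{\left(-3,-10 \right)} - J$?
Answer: $- \frac{507}{103} \approx -4.9223$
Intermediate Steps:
$l{\left(C,w \right)} = 5$ ($l{\left(C,w \right)} = -4 + 9 = 5$)
$n{\left(S,y \right)} = 2 S$
$O{\left(J,W \right)} = 5 - J$
$\frac{\left(2296 - 2737\right) + n{\left(-33,-50 \right)}}{O{\left(-98,-95 \right)}} = \frac{\left(2296 - 2737\right) + 2 \left(-33\right)}{5 - -98} = \frac{-441 - 66}{5 + 98} = - \frac{507}{103}$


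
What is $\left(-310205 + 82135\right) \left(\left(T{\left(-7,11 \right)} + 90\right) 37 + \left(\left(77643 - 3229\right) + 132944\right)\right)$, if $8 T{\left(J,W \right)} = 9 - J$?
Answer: $-48068489340$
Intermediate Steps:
$T{\left(J,W \right)} = \frac{9}{8} - \frac{J}{8}$ ($T{\left(J,W \right)} = \frac{9 - J}{8} = \frac{9}{8} - \frac{J}{8}$)
$\left(-310205 + 82135\right) \left(\left(T{\left(-7,11 \right)} + 90\right) 37 + \left(\left(77643 - 3229\right) + 132944\right)\right) = \left(-310205 + 82135\right) \left(\left(\left(\frac{9}{8} - - \frac{7}{8}\right) + 90\right) 37 + \left(\left(77643 - 3229\right) + 132944\right)\right) = - 228070 \left(\left(\left(\frac{9}{8} + \frac{7}{8}\right) + 90\right) 37 + \left(74414 + 132944\right)\right) = - 228070 \left(\left(2 + 90\right) 37 + 207358\right) = - 228070 \left(92 \cdot 37 + 207358\right) = - 228070 \left(3404 + 207358\right) = \left(-228070\right) 210762 = -48068489340$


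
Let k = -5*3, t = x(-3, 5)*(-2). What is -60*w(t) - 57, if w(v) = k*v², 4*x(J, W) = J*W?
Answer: 50568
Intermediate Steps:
x(J, W) = J*W/4 (x(J, W) = (J*W)/4 = J*W/4)
t = 15/2 (t = ((¼)*(-3)*5)*(-2) = -15/4*(-2) = 15/2 ≈ 7.5000)
k = -15
w(v) = -15*v²
-60*w(t) - 57 = -(-900)*(15/2)² - 57 = -(-900)*225/4 - 57 = -60*(-3375/4) - 57 = 50625 - 57 = 50568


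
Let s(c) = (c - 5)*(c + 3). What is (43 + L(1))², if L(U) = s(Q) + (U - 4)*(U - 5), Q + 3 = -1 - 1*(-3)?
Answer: 1849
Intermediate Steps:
Q = -1 (Q = -3 + (-1 - 1*(-3)) = -3 + (-1 + 3) = -3 + 2 = -1)
s(c) = (-5 + c)*(3 + c)
L(U) = -12 + (-5 + U)*(-4 + U) (L(U) = (-15 + (-1)² - 2*(-1)) + (U - 4)*(U - 5) = (-15 + 1 + 2) + (-4 + U)*(-5 + U) = -12 + (-5 + U)*(-4 + U))
(43 + L(1))² = (43 + (8 + 1² - 9*1))² = (43 + (8 + 1 - 9))² = (43 + 0)² = 43² = 1849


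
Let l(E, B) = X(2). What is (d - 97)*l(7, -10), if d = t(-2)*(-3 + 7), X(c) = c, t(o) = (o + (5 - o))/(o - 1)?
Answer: -622/3 ≈ -207.33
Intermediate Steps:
t(o) = 5/(-1 + o)
l(E, B) = 2
d = -20/3 (d = (5/(-1 - 2))*(-3 + 7) = (5/(-3))*4 = (5*(-1/3))*4 = -5/3*4 = -20/3 ≈ -6.6667)
(d - 97)*l(7, -10) = (-20/3 - 97)*2 = -311/3*2 = -622/3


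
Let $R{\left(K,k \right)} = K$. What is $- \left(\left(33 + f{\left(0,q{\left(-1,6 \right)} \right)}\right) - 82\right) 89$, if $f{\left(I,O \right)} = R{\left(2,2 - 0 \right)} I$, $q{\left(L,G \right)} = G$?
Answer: $4361$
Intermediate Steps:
$f{\left(I,O \right)} = 2 I$
$- \left(\left(33 + f{\left(0,q{\left(-1,6 \right)} \right)}\right) - 82\right) 89 = - \left(\left(33 + 2 \cdot 0\right) - 82\right) 89 = - \left(\left(33 + 0\right) - 82\right) 89 = - \left(33 - 82\right) 89 = - \left(-49\right) 89 = \left(-1\right) \left(-4361\right) = 4361$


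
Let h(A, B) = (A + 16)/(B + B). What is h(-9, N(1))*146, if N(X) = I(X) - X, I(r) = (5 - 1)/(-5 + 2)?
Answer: -219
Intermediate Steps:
I(r) = -4/3 (I(r) = 4/(-3) = 4*(-1/3) = -4/3)
N(X) = -4/3 - X
h(A, B) = (16 + A)/(2*B) (h(A, B) = (16 + A)/((2*B)) = (16 + A)*(1/(2*B)) = (16 + A)/(2*B))
h(-9, N(1))*146 = ((16 - 9)/(2*(-4/3 - 1*1)))*146 = ((1/2)*7/(-4/3 - 1))*146 = ((1/2)*7/(-7/3))*146 = ((1/2)*(-3/7)*7)*146 = -3/2*146 = -219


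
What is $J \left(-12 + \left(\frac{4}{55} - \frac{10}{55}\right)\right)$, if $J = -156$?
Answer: $\frac{103896}{55} \approx 1889.0$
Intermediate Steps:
$J \left(-12 + \left(\frac{4}{55} - \frac{10}{55}\right)\right) = - 156 \left(-12 + \left(\frac{4}{55} - \frac{10}{55}\right)\right) = - 156 \left(-12 + \left(4 \cdot \frac{1}{55} - \frac{2}{11}\right)\right) = - 156 \left(-12 + \left(\frac{4}{55} - \frac{2}{11}\right)\right) = - 156 \left(-12 - \frac{6}{55}\right) = \left(-156\right) \left(- \frac{666}{55}\right) = \frac{103896}{55}$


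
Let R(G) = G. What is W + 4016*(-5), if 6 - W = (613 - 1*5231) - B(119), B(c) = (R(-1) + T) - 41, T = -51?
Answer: -15549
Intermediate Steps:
B(c) = -93 (B(c) = (-1 - 51) - 41 = -52 - 41 = -93)
W = 4531 (W = 6 - ((613 - 1*5231) - 1*(-93)) = 6 - ((613 - 5231) + 93) = 6 - (-4618 + 93) = 6 - 1*(-4525) = 6 + 4525 = 4531)
W + 4016*(-5) = 4531 + 4016*(-5) = 4531 - 20080 = -15549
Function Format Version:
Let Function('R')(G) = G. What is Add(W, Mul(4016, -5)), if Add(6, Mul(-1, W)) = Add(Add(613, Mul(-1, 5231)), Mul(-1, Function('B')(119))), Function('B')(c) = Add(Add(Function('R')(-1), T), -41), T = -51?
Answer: -15549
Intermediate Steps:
Function('B')(c) = -93 (Function('B')(c) = Add(Add(-1, -51), -41) = Add(-52, -41) = -93)
W = 4531 (W = Add(6, Mul(-1, Add(Add(613, Mul(-1, 5231)), Mul(-1, -93)))) = Add(6, Mul(-1, Add(Add(613, -5231), 93))) = Add(6, Mul(-1, Add(-4618, 93))) = Add(6, Mul(-1, -4525)) = Add(6, 4525) = 4531)
Add(W, Mul(4016, -5)) = Add(4531, Mul(4016, -5)) = Add(4531, -20080) = -15549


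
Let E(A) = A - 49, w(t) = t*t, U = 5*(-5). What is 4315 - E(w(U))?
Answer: 3739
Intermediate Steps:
U = -25
w(t) = t²
E(A) = -49 + A
4315 - E(w(U)) = 4315 - (-49 + (-25)²) = 4315 - (-49 + 625) = 4315 - 1*576 = 4315 - 576 = 3739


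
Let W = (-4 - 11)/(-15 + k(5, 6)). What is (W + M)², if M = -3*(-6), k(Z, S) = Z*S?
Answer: 289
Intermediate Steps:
k(Z, S) = S*Z
M = 18
W = -1 (W = (-4 - 11)/(-15 + 6*5) = -15/(-15 + 30) = -15/15 = -15*1/15 = -1)
(W + M)² = (-1 + 18)² = 17² = 289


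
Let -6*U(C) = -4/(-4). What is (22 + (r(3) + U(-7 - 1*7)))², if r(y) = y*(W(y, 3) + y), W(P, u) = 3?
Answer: 57121/36 ≈ 1586.7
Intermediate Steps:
U(C) = -⅙ (U(C) = -(-2)/(3*(-4)) = -(-2)*(-1)/(3*4) = -⅙*1 = -⅙)
r(y) = y*(3 + y)
(22 + (r(3) + U(-7 - 1*7)))² = (22 + (3*(3 + 3) - ⅙))² = (22 + (3*6 - ⅙))² = (22 + (18 - ⅙))² = (22 + 107/6)² = (239/6)² = 57121/36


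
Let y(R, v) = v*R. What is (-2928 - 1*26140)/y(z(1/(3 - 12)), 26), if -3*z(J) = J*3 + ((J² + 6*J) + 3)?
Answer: 271674/163 ≈ 1666.7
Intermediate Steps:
z(J) = -1 - 3*J - J²/3 (z(J) = -(J*3 + ((J² + 6*J) + 3))/3 = -(3*J + (3 + J² + 6*J))/3 = -(3 + J² + 9*J)/3 = -1 - 3*J - J²/3)
y(R, v) = R*v
(-2928 - 1*26140)/y(z(1/(3 - 12)), 26) = (-2928 - 1*26140)/(((-1 - 3/(3 - 12) - 1/(3*(3 - 12)²))*26)) = (-2928 - 26140)/(((-1 - 3/(-9) - (1/(-9))²/3)*26)) = -29068*1/(26*(-1 - 3*(-⅑) - (-⅑)²/3)) = -29068*1/(26*(-1 + ⅓ - ⅓*1/81)) = -29068*1/(26*(-1 + ⅓ - 1/243)) = -29068/((-163/243*26)) = -29068/(-4238/243) = -29068*(-243/4238) = 271674/163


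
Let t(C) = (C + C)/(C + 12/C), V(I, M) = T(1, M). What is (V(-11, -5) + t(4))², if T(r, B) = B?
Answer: 729/49 ≈ 14.878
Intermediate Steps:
V(I, M) = M
t(C) = 2*C/(C + 12/C) (t(C) = (2*C)/(C + 12/C) = 2*C/(C + 12/C))
(V(-11, -5) + t(4))² = (-5 + 2*4²/(12 + 4²))² = (-5 + 2*16/(12 + 16))² = (-5 + 2*16/28)² = (-5 + 2*16*(1/28))² = (-5 + 8/7)² = (-27/7)² = 729/49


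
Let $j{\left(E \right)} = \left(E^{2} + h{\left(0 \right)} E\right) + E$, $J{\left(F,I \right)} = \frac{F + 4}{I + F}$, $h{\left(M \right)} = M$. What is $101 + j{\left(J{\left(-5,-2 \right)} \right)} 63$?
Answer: $\frac{779}{7} \approx 111.29$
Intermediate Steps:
$J{\left(F,I \right)} = \frac{4 + F}{F + I}$
$j{\left(E \right)} = E + E^{2}$ ($j{\left(E \right)} = \left(E^{2} + 0 E\right) + E = \left(E^{2} + 0\right) + E = E^{2} + E = E + E^{2}$)
$101 + j{\left(J{\left(-5,-2 \right)} \right)} 63 = 101 + \frac{4 - 5}{-5 - 2} \left(1 + \frac{4 - 5}{-5 - 2}\right) 63 = 101 + \frac{1}{-7} \left(-1\right) \left(1 + \frac{1}{-7} \left(-1\right)\right) 63 = 101 + \left(- \frac{1}{7}\right) \left(-1\right) \left(1 - - \frac{1}{7}\right) 63 = 101 + \frac{1 + \frac{1}{7}}{7} \cdot 63 = 101 + \frac{1}{7} \cdot \frac{8}{7} \cdot 63 = 101 + \frac{8}{49} \cdot 63 = 101 + \frac{72}{7} = \frac{779}{7}$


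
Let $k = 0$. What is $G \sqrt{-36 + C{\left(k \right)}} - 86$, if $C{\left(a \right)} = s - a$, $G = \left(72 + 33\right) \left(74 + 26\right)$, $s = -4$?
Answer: $-86 + 21000 i \sqrt{10} \approx -86.0 + 66408.0 i$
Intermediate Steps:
$G = 10500$ ($G = 105 \cdot 100 = 10500$)
$C{\left(a \right)} = -4 - a$
$G \sqrt{-36 + C{\left(k \right)}} - 86 = 10500 \sqrt{-36 - 4} - 86 = 10500 \sqrt{-40} - 86 = 10500 \cdot 2 i \sqrt{10} - 86 = 21000 i \sqrt{10} - 86 = -86 + 21000 i \sqrt{10}$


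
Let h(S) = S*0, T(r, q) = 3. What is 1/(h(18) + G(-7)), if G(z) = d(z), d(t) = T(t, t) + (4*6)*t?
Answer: -1/165 ≈ -0.0060606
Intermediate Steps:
d(t) = 3 + 24*t (d(t) = 3 + (4*6)*t = 3 + 24*t)
G(z) = 3 + 24*z
h(S) = 0
1/(h(18) + G(-7)) = 1/(0 + (3 + 24*(-7))) = 1/(0 + (3 - 168)) = 1/(0 - 165) = 1/(-165) = -1/165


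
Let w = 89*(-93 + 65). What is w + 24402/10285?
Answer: -25605818/10285 ≈ -2489.6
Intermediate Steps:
w = -2492 (w = 89*(-28) = -2492)
w + 24402/10285 = -2492 + 24402/10285 = -25605818/10285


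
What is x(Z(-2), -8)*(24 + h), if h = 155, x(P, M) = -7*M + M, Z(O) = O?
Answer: 8592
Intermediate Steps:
x(P, M) = -6*M
x(Z(-2), -8)*(24 + h) = (-6*(-8))*(24 + 155) = 48*179 = 8592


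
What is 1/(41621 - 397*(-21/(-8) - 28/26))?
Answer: 104/4264667 ≈ 2.4386e-5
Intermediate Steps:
1/(41621 - 397*(-21/(-8) - 28/26)) = 1/(41621 - 397*(-21*(-⅛) - 28*1/26)) = 1/(41621 - 397*(21/8 - 14/13)) = 1/(41621 - 397*161/104) = 1/(41621 - 63917/104) = 1/(4264667/104) = 104/4264667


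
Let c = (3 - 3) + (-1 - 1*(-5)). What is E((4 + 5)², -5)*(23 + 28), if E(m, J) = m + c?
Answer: 4335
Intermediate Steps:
c = 4 (c = 0 + (-1 + 5) = 0 + 4 = 4)
E(m, J) = 4 + m (E(m, J) = m + 4 = 4 + m)
E((4 + 5)², -5)*(23 + 28) = (4 + (4 + 5)²)*(23 + 28) = (4 + 9²)*51 = (4 + 81)*51 = 85*51 = 4335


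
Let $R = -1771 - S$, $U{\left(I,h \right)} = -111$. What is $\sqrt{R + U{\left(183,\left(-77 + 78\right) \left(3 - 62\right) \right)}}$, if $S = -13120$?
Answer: $\sqrt{11238} \approx 106.01$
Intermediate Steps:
$R = 11349$ ($R = -1771 - -13120 = -1771 + 13120 = 11349$)
$\sqrt{R + U{\left(183,\left(-77 + 78\right) \left(3 - 62\right) \right)}} = \sqrt{11349 - 111} = \sqrt{11238}$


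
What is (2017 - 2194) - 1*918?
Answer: -1095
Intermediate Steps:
(2017 - 2194) - 1*918 = -177 - 918 = -1095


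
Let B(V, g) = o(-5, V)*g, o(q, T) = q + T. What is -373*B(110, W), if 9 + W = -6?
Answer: 587475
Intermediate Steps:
W = -15 (W = -9 - 6 = -15)
o(q, T) = T + q
B(V, g) = g*(-5 + V) (B(V, g) = (V - 5)*g = (-5 + V)*g = g*(-5 + V))
-373*B(110, W) = -(-5595)*(-5 + 110) = -(-5595)*105 = -373*(-1575) = 587475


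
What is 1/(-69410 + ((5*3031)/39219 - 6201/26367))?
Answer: -20276223/1407369571864 ≈ -1.4407e-5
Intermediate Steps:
1/(-69410 + ((5*3031)/39219 - 6201/26367)) = 1/(-69410 + (15155*(1/39219) - 6201*1/26367)) = 1/(-69410 + (15155/39219 - 2067/8789)) = 1/(-69410 + 3066566/20276223) = 1/(-1407369571864/20276223) = -20276223/1407369571864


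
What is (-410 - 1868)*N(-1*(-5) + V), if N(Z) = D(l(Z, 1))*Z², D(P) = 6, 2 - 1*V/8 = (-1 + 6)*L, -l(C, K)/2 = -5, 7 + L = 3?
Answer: -447777348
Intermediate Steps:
L = -4 (L = -7 + 3 = -4)
l(C, K) = 10 (l(C, K) = -2*(-5) = 10)
V = 176 (V = 16 - 8*(-1 + 6)*(-4) = 16 - 40*(-4) = 16 - 8*(-20) = 16 + 160 = 176)
N(Z) = 6*Z²
(-410 - 1868)*N(-1*(-5) + V) = (-410 - 1868)*(6*(-1*(-5) + 176)²) = -13668*(5 + 176)² = -13668*181² = -13668*32761 = -2278*196566 = -447777348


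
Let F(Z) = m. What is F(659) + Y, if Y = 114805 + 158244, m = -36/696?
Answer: 15836839/58 ≈ 2.7305e+5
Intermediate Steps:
m = -3/58 (m = -36*1/696 = -3/58 ≈ -0.051724)
F(Z) = -3/58
Y = 273049
F(659) + Y = -3/58 + 273049 = 15836839/58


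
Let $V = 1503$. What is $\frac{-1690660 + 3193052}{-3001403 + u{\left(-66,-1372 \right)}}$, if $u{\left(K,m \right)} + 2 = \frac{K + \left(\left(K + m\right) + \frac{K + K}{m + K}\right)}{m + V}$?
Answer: $- \frac{141508800088}{282700416855} \approx -0.50056$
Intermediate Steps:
$u{\left(K,m \right)} = -2 + \frac{m + 2 K + \frac{2 K}{K + m}}{1503 + m}$ ($u{\left(K,m \right)} = -2 + \frac{K + \left(\left(K + m\right) + \frac{K + K}{m + K}\right)}{m + 1503} = -2 + \frac{K + \left(\left(K + m\right) + \frac{2 K}{K + m}\right)}{1503 + m} = -2 + \frac{K + \left(K + m + \frac{2 K}{K + m}\right)}{1503 + m} = -2 + \frac{m + 2 K + \frac{2 K}{K + m}}{1503 + m}$)
$\frac{-1690660 + 3193052}{-3001403 + u{\left(-66,-1372 \right)}} = \frac{-1690660 + 3193052}{-3001403 + \frac{- \left(-1372\right)^{2} - -4124232 - -198264 + 2 \left(-66\right)^{2} - -90552}{\left(-1372\right)^{2} + 1503 \left(-66\right) + 1503 \left(-1372\right) - -90552}} = \frac{1502392}{-3001403 + \frac{\left(-1\right) 1882384 + 4124232 + 198264 + 2 \cdot 4356 + 90552}{1882384 - 99198 - 2062116 + 90552}} = \frac{1502392}{-3001403 + \frac{-1882384 + 4124232 + 198264 + 8712 + 90552}{-188378}} = \frac{1502392}{-3001403 - \frac{1269688}{94189}} = \frac{1502392}{- \frac{282700416855}{94189}} = 1502392 \left(- \frac{94189}{282700416855}\right) = - \frac{141508800088}{282700416855}$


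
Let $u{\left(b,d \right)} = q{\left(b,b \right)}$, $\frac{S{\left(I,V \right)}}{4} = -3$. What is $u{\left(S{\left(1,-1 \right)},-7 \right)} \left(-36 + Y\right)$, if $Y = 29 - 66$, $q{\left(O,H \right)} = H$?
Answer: $876$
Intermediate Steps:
$S{\left(I,V \right)} = -12$ ($S{\left(I,V \right)} = 4 \left(-3\right) = -12$)
$u{\left(b,d \right)} = b$
$Y = -37$
$u{\left(S{\left(1,-1 \right)},-7 \right)} \left(-36 + Y\right) = - 12 \left(-36 - 37\right) = \left(-12\right) \left(-73\right) = 876$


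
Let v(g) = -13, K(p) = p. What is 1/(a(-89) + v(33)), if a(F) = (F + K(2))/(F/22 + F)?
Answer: -2047/24697 ≈ -0.082885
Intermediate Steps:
a(F) = 22*(2 + F)/(23*F) (a(F) = (F + 2)/(F/22 + F) = (2 + F)/(F*(1/22) + F) = (2 + F)/(F/22 + F) = (2 + F)/((23*F/22)) = (2 + F)*(22/(23*F)) = 22*(2 + F)/(23*F))
1/(a(-89) + v(33)) = 1/((22/23)*(2 - 89)/(-89) - 13) = 1/((22/23)*(-1/89)*(-87) - 13) = 1/(1914/2047 - 13) = 1/(-24697/2047) = -2047/24697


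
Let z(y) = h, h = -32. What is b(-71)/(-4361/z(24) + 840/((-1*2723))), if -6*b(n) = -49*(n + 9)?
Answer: -18908512/5077767 ≈ -3.7238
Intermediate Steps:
b(n) = 147/2 + 49*n/6 (b(n) = -(-49)*(n + 9)/6 = -(-49)*(9 + n)/6 = -(-441 - 49*n)/6 = 147/2 + 49*n/6)
z(y) = -32
b(-71)/(-4361/z(24) + 840/((-1*2723))) = (147/2 + (49/6)*(-71))/(-4361/(-32) + 840/((-1*2723))) = (147/2 - 3479/6)/(-4361*(-1/32) + 840/(-2723)) = -1519/(3*(4361/32 + 840*(-1/2723))) = -1519/(3*(4361/32 - 120/389)) = -1519/(3*1692589/12448) = -1519/3*12448/1692589 = -18908512/5077767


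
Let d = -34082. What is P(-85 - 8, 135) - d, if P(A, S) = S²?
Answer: 52307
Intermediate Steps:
P(-85 - 8, 135) - d = 135² - 1*(-34082) = 18225 + 34082 = 52307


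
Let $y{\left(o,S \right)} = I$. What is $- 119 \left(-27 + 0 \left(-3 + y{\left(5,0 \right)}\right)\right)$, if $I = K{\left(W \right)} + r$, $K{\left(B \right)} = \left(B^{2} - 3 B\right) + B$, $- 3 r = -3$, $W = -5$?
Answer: $3213$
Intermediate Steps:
$r = 1$ ($r = \left(- \frac{1}{3}\right) \left(-3\right) = 1$)
$K{\left(B \right)} = B^{2} - 2 B$
$I = 36$ ($I = - 5 \left(-2 - 5\right) + 1 = \left(-5\right) \left(-7\right) + 1 = 35 + 1 = 36$)
$y{\left(o,S \right)} = 36$
$- 119 \left(-27 + 0 \left(-3 + y{\left(5,0 \right)}\right)\right) = - 119 \left(-27 + 0 \left(-3 + 36\right)\right) = - 119 \left(-27 + 0 \cdot 33\right) = - 119 \left(-27 + 0\right) = \left(-119\right) \left(-27\right) = 3213$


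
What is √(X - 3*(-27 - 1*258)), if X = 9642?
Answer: √10497 ≈ 102.45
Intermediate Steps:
√(X - 3*(-27 - 1*258)) = √(9642 - 3*(-27 - 1*258)) = √(9642 - 3*(-27 - 258)) = √(9642 - 3*(-285)) = √(9642 + 855) = √10497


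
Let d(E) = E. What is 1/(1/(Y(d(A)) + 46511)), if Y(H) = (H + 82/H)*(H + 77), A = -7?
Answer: 45201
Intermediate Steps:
Y(H) = (77 + H)*(H + 82/H) (Y(H) = (H + 82/H)*(77 + H) = (77 + H)*(H + 82/H))
1/(1/(Y(d(A)) + 46511)) = 1/(1/((82 + (-7)**2 + 77*(-7) + 6314/(-7)) + 46511)) = 1/(1/((82 + 49 - 539 + 6314*(-1/7)) + 46511)) = 1/(1/((82 + 49 - 539 - 902) + 46511)) = 1/(1/(-1310 + 46511)) = 1/(1/45201) = 45201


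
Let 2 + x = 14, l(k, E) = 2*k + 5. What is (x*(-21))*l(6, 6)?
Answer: -4284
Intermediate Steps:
l(k, E) = 5 + 2*k
x = 12 (x = -2 + 14 = 12)
(x*(-21))*l(6, 6) = (12*(-21))*(5 + 2*6) = -252*(5 + 12) = -252*17 = -4284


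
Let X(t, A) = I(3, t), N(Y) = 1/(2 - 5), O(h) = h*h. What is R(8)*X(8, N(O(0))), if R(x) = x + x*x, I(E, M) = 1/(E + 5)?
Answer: 9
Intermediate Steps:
O(h) = h²
N(Y) = -⅓ (N(Y) = 1/(-3) = -⅓)
I(E, M) = 1/(5 + E)
R(x) = x + x²
X(t, A) = ⅛ (X(t, A) = 1/(5 + 3) = 1/8 = ⅛)
R(8)*X(8, N(O(0))) = (8*(1 + 8))*(⅛) = (8*9)*(⅛) = 72*(⅛) = 9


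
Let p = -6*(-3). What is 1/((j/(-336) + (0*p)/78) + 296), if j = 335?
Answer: 336/99121 ≈ 0.0033898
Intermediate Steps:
p = 18
1/((j/(-336) + (0*p)/78) + 296) = 1/((335/(-336) + (0*18)/78) + 296) = 1/((335*(-1/336) + 0*(1/78)) + 296) = 1/((-335/336 + 0) + 296) = 1/(-335/336 + 296) = 1/(99121/336) = 336/99121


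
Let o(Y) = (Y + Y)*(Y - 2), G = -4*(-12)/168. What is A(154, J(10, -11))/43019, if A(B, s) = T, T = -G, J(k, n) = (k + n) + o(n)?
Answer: -2/301133 ≈ -6.6416e-6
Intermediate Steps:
G = 2/7 (G = 48*(1/168) = 2/7 ≈ 0.28571)
o(Y) = 2*Y*(-2 + Y) (o(Y) = (2*Y)*(-2 + Y) = 2*Y*(-2 + Y))
J(k, n) = k + n + 2*n*(-2 + n) (J(k, n) = (k + n) + 2*n*(-2 + n) = k + n + 2*n*(-2 + n))
T = -2/7 (T = -1*2/7 = -2/7 ≈ -0.28571)
A(B, s) = -2/7
A(154, J(10, -11))/43019 = -2/7/43019 = -2/7*1/43019 = -2/301133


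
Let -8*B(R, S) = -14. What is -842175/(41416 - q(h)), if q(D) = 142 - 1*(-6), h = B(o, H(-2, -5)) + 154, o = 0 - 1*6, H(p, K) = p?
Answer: -14775/724 ≈ -20.407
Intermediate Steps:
o = -6 (o = 0 - 6 = -6)
B(R, S) = 7/4 (B(R, S) = -1/8*(-14) = 7/4)
h = 623/4 (h = 7/4 + 154 = 623/4 ≈ 155.75)
q(D) = 148 (q(D) = 142 + 6 = 148)
-842175/(41416 - q(h)) = -842175/(41416 - 1*148) = -842175/(41416 - 148) = -842175/41268 = -842175*1/41268 = -14775/724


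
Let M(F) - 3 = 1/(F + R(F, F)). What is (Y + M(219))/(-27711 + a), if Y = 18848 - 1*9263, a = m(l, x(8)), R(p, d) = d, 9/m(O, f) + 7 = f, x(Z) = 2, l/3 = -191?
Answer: -20997725/60691032 ≈ -0.34598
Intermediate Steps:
l = -573 (l = 3*(-191) = -573)
m(O, f) = 9/(-7 + f)
a = -9/5 (a = 9/(-7 + 2) = 9/(-5) = 9*(-⅕) = -9/5 ≈ -1.8000)
M(F) = 3 + 1/(2*F) (M(F) = 3 + 1/(F + F) = 3 + 1/(2*F))
Y = 9585 (Y = 18848 - 9263 = 9585)
(Y + M(219))/(-27711 + a) = (9585 + (3 + (½)/219))/(-27711 - 9/5) = (9585 + (3 + (½)*(1/219)))/(-138564/5) = (9585 + (3 + 1/438))*(-5/138564) = (9585 + 1315/438)*(-5/138564) = (4199545/438)*(-5/138564) = -20997725/60691032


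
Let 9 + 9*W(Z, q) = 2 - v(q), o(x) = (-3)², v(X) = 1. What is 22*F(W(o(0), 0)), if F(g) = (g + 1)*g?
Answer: -176/81 ≈ -2.1728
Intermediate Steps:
o(x) = 9
W(Z, q) = -8/9 (W(Z, q) = -1 + (2 - 1*1)/9 = -1 + (2 - 1)/9 = -1 + (⅑)*1 = -1 + ⅑ = -8/9)
F(g) = g*(1 + g) (F(g) = (1 + g)*g = g*(1 + g))
22*F(W(o(0), 0)) = 22*(-8*(1 - 8/9)/9) = 22*(-8/9*⅑) = 22*(-8/81) = -176/81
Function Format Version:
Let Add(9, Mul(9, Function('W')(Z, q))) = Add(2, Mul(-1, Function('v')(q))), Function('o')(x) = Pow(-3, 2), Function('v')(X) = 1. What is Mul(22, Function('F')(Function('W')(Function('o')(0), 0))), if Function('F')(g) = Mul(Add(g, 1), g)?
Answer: Rational(-176, 81) ≈ -2.1728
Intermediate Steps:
Function('o')(x) = 9
Function('W')(Z, q) = Rational(-8, 9) (Function('W')(Z, q) = Add(-1, Mul(Rational(1, 9), Add(2, Mul(-1, 1)))) = Add(-1, Mul(Rational(1, 9), Add(2, -1))) = Add(-1, Mul(Rational(1, 9), 1)) = Add(-1, Rational(1, 9)) = Rational(-8, 9))
Function('F')(g) = Mul(g, Add(1, g)) (Function('F')(g) = Mul(Add(1, g), g) = Mul(g, Add(1, g)))
Mul(22, Function('F')(Function('W')(Function('o')(0), 0))) = Mul(22, Mul(Rational(-8, 9), Add(1, Rational(-8, 9)))) = Mul(22, Mul(Rational(-8, 9), Rational(1, 9))) = Mul(22, Rational(-8, 81)) = Rational(-176, 81)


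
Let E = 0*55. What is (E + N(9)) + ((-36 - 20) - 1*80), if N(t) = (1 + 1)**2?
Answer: -132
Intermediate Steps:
E = 0
N(t) = 4 (N(t) = 2**2 = 4)
(E + N(9)) + ((-36 - 20) - 1*80) = (0 + 4) + ((-36 - 20) - 1*80) = 4 + (-56 - 80) = 4 - 136 = -132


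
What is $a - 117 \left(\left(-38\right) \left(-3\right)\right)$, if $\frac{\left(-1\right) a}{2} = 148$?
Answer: $-13634$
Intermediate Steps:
$a = -296$ ($a = \left(-2\right) 148 = -296$)
$a - 117 \left(\left(-38\right) \left(-3\right)\right) = -296 - 117 \left(\left(-38\right) \left(-3\right)\right) = -296 - 13338 = -13634$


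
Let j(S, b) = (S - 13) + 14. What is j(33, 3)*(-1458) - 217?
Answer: -49789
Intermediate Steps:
j(S, b) = 1 + S (j(S, b) = (-13 + S) + 14 = 1 + S)
j(33, 3)*(-1458) - 217 = (1 + 33)*(-1458) - 217 = 34*(-1458) - 217 = -49572 - 217 = -49789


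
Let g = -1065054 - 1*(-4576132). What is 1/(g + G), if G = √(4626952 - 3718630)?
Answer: 1755539/6163833906881 - √908322/12327667813762 ≈ 2.8474e-7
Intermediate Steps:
g = 3511078 (g = -1065054 + 4576132 = 3511078)
G = √908322 ≈ 953.06
1/(g + G) = 1/(3511078 + √908322)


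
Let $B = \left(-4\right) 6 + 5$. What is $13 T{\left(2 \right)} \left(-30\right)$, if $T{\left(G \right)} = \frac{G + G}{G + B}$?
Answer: $\frac{1560}{17} \approx 91.765$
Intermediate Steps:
$B = -19$ ($B = -24 + 5 = -19$)
$T{\left(G \right)} = \frac{2 G}{-19 + G}$ ($T{\left(G \right)} = \frac{G + G}{G - 19} = \frac{2 G}{-19 + G}$)
$13 T{\left(2 \right)} \left(-30\right) = 13 \cdot 2 \cdot 2 \frac{1}{-19 + 2} \left(-30\right) = 13 \cdot 2 \cdot 2 \frac{1}{-17} \left(-30\right) = 13 \cdot 2 \cdot 2 \left(- \frac{1}{17}\right) \left(-30\right) = 13 \left(- \frac{4}{17}\right) \left(-30\right) = \left(- \frac{52}{17}\right) \left(-30\right) = \frac{1560}{17}$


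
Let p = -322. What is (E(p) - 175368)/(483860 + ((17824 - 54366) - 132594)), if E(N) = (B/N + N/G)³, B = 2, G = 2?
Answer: -4537537504964/328357922361 ≈ -13.819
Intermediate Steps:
E(N) = (N/2 + 2/N)³ (E(N) = (2/N + N/2)³ = (N/2 + 2/N)³)
(E(p) - 175368)/(483860 + ((17824 - 54366) - 132594)) = ((⅛)*(4 + (-322)²)³/(-322)³ - 175368)/(483860 + ((17824 - 54366) - 132594)) = ((⅛)*(-1/33386248)*(4 + 103684)³ - 175368)/(483860 + (-36542 - 132594)) = ((⅛)*(-1/33386248)*103688³ - 175368)/(483860 - 169136) = ((⅛)*(-1/33386248)*1114770564956672 - 175368)/314724 = (-17418290077448/4173281 - 175368)*(1/314724) = -18150150019856/4173281*1/314724 = -4537537504964/328357922361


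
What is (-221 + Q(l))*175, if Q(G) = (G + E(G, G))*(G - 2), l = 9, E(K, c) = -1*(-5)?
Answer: -21525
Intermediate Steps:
E(K, c) = 5
Q(G) = (-2 + G)*(5 + G) (Q(G) = (G + 5)*(G - 2) = (5 + G)*(-2 + G) = (-2 + G)*(5 + G))
(-221 + Q(l))*175 = (-221 + (-10 + 9**2 + 3*9))*175 = (-221 + (-10 + 81 + 27))*175 = (-221 + 98)*175 = -123*175 = -21525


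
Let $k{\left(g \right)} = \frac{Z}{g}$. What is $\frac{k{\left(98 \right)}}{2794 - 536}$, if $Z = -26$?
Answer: $- \frac{13}{110642} \approx -0.0001175$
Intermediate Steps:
$k{\left(g \right)} = - \frac{26}{g}$
$\frac{k{\left(98 \right)}}{2794 - 536} = \frac{\left(-26\right) \frac{1}{98}}{2794 - 536} = \frac{\left(-26\right) \frac{1}{98}}{2258} = \left(- \frac{13}{49}\right) \frac{1}{2258} = - \frac{13}{110642}$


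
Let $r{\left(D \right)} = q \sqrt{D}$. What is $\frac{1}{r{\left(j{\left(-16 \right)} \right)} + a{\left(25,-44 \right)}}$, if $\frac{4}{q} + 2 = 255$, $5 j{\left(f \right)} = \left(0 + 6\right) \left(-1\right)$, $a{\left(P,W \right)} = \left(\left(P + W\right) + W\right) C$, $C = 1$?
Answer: $- \frac{6720945}{423419567} - \frac{1012 i \sqrt{30}}{1270258701} \approx -0.015873 - 4.3636 \cdot 10^{-6} i$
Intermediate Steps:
$a{\left(P,W \right)} = P + 2 W$ ($a{\left(P,W \right)} = \left(\left(P + W\right) + W\right) 1 = \left(P + 2 W\right) 1 = P + 2 W$)
$j{\left(f \right)} = - \frac{6}{5}$ ($j{\left(f \right)} = \frac{\left(0 + 6\right) \left(-1\right)}{5} = \frac{6 \left(-1\right)}{5} = \frac{1}{5} \left(-6\right) = - \frac{6}{5}$)
$q = \frac{4}{253}$ ($q = \frac{4}{-2 + 255} = \frac{4}{253} \approx 0.01581$)
$r{\left(D \right)} = \frac{4 \sqrt{D}}{253}$
$\frac{1}{r{\left(j{\left(-16 \right)} \right)} + a{\left(25,-44 \right)}} = \frac{1}{\frac{4 \sqrt{- \frac{6}{5}}}{253} + \left(25 + 2 \left(-44\right)\right)} = \frac{1}{\frac{4 \frac{i \sqrt{30}}{5}}{253} + \left(25 - 88\right)} = \frac{1}{\frac{4 i \sqrt{30}}{1265} - 63} = \frac{1}{-63 + \frac{4 i \sqrt{30}}{1265}}$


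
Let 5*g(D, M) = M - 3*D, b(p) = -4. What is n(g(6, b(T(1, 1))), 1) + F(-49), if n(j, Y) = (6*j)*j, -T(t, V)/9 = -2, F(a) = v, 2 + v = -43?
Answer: 1779/25 ≈ 71.160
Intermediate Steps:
v = -45 (v = -2 - 43 = -45)
F(a) = -45
T(t, V) = 18 (T(t, V) = -9*(-2) = 18)
g(D, M) = -3*D/5 + M/5 (g(D, M) = (M - 3*D)/5 = -3*D/5 + M/5)
n(j, Y) = 6*j**2
n(g(6, b(T(1, 1))), 1) + F(-49) = 6*(-3/5*6 + (1/5)*(-4))**2 - 45 = 6*(-18/5 - 4/5)**2 - 45 = 6*(-22/5)**2 - 45 = 6*(484/25) - 45 = 2904/25 - 45 = 1779/25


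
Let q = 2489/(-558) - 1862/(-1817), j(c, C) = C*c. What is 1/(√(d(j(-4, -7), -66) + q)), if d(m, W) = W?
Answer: -3*I*√7930840811422/70399993 ≈ -0.12001*I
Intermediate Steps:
q = -3483517/1013886 (q = 2489*(-1/558) - 1862*(-1/1817) = -2489/558 + 1862/1817 = -3483517/1013886 ≈ -3.4358)
1/(√(d(j(-4, -7), -66) + q)) = 1/(√(-66 - 3483517/1013886)) = 1/(√(-70399993/1013886)) = 1/(I*√7930840811422/337962) = -3*I*√7930840811422/70399993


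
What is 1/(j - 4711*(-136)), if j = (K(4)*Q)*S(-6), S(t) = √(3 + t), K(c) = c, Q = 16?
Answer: 80087/51311422088 - I*√3/6413927761 ≈ 1.5608e-6 - 2.7005e-10*I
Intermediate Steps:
j = 64*I*√3 (j = (4*16)*√(3 - 6) = 64*√(-3) = 64*(I*√3) = 64*I*√3 ≈ 110.85*I)
1/(j - 4711*(-136)) = 1/(64*I*√3 - 4711*(-136)) = 1/(64*I*√3 + 640696) = 1/(640696 + 64*I*√3)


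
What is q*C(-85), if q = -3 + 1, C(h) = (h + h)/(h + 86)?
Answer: 340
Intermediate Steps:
C(h) = 2*h/(86 + h) (C(h) = (2*h)/(86 + h) = 2*h/(86 + h))
q = -2
q*C(-85) = -4*(-85)/(86 - 85) = -4*(-85)/1 = -4*(-85) = -2*(-170) = 340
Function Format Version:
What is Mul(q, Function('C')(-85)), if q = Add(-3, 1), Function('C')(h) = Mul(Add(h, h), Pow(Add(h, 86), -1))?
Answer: 340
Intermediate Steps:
Function('C')(h) = Mul(2, h, Pow(Add(86, h), -1)) (Function('C')(h) = Mul(Mul(2, h), Pow(Add(86, h), -1)) = Mul(2, h, Pow(Add(86, h), -1)))
q = -2
Mul(q, Function('C')(-85)) = Mul(-2, Mul(2, -85, Pow(Add(86, -85), -1))) = Mul(-2, Mul(2, -85, Pow(1, -1))) = Mul(-2, Mul(2, -85, 1)) = Mul(-2, -170) = 340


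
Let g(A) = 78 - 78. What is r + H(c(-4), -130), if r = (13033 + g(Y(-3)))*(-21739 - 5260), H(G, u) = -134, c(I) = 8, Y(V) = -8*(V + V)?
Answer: -351878101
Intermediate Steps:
Y(V) = -16*V
g(A) = 0
r = -351877967 (r = (13033 + 0)*(-21739 - 5260) = 13033*(-26999) = -351877967)
r + H(c(-4), -130) = -351877967 - 134 = -351878101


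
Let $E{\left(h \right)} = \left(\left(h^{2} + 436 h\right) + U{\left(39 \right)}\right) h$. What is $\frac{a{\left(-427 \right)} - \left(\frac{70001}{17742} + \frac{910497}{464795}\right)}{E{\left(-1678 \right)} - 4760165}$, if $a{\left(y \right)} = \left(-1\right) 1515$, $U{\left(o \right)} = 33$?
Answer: $\frac{12541975380919}{28878002582034873630} \approx 4.3431 \cdot 10^{-7}$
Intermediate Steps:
$a{\left(y \right)} = -1515$
$E{\left(h \right)} = h \left(33 + h^{2} + 436 h\right)$ ($E{\left(h \right)} = \left(\left(h^{2} + 436 h\right) + 33\right) h = \left(33 + h^{2} + 436 h\right) h = h \left(33 + h^{2} + 436 h\right)$)
$\frac{a{\left(-427 \right)} - \left(\frac{70001}{17742} + \frac{910497}{464795}\right)}{E{\left(-1678 \right)} - 4760165} = \frac{-1515 - \left(\frac{70001}{17742} + \frac{910497}{464795}\right)}{- 1678 \left(33 + \left(-1678\right)^{2} + 436 \left(-1678\right)\right) - 4760165} = \frac{-1515 - \frac{48690152569}{8246392890}}{- 1678 \left(33 + 2815684 - 731608\right) - 4760165} = \frac{-1515 - \frac{48690152569}{8246392890}}{\left(-1678\right) 2084109 - 4760165} = \frac{-1515 - \frac{48690152569}{8246392890}}{-3497134902 - 4760165} = - \frac{12541975380919}{8246392890 \left(-3501895067\right)} = \left(- \frac{12541975380919}{8246392890}\right) \left(- \frac{1}{3501895067}\right) = \frac{12541975380919}{28878002582034873630}$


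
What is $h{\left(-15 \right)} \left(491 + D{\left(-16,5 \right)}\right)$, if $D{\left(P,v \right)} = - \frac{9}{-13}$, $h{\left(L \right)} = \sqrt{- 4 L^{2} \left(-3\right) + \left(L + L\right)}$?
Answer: $\frac{6392 \sqrt{2670}}{13} \approx 25407.0$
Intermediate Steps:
$h{\left(L \right)} = \sqrt{2 L + 12 L^{2}}$ ($h{\left(L \right)} = \sqrt{12 L^{2} + 2 L} = \sqrt{2 L + 12 L^{2}}$)
$D{\left(P,v \right)} = \frac{9}{13}$ ($D{\left(P,v \right)} = \left(-9\right) \left(- \frac{1}{13}\right) = \frac{9}{13}$)
$h{\left(-15 \right)} \left(491 + D{\left(-16,5 \right)}\right) = \sqrt{2} \sqrt{- 15 \left(1 + 6 \left(-15\right)\right)} \left(491 + \frac{9}{13}\right) = \sqrt{2} \sqrt{- 15 \left(1 - 90\right)} \frac{6392}{13} = \sqrt{2} \sqrt{\left(-15\right) \left(-89\right)} \frac{6392}{13} = \sqrt{2} \sqrt{1335} \cdot \frac{6392}{13} = \sqrt{2670} \cdot \frac{6392}{13} = \frac{6392 \sqrt{2670}}{13}$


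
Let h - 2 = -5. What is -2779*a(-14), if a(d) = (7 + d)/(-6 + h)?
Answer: -19453/9 ≈ -2161.4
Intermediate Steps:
h = -3 (h = 2 - 5 = -3)
a(d) = -7/9 - d/9 (a(d) = (7 + d)/(-6 - 3) = (7 + d)/(-9) = (7 + d)*(-⅑) = -7/9 - d/9)
-2779*a(-14) = -2779*(-7/9 - ⅑*(-14)) = -2779*(-7/9 + 14/9) = -2779*7/9 = -19453/9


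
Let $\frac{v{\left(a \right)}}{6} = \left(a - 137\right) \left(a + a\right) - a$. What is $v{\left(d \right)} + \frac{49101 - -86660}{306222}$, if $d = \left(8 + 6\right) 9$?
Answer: $- \frac{5324452375}{306222} \approx -17388.0$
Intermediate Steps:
$d = 126$ ($d = 14 \cdot 9 = 126$)
$v{\left(a \right)} = - 6 a + 12 a \left(-137 + a\right)$ ($v{\left(a \right)} = 6 \left(\left(a - 137\right) \left(a + a\right) - a\right) = 6 \left(\left(-137 + a\right) 2 a - a\right) = 6 \left(2 a \left(-137 + a\right) - a\right) = 6 \left(- a + 2 a \left(-137 + a\right)\right) = - 6 a + 12 a \left(-137 + a\right)$)
$v{\left(d \right)} + \frac{49101 - -86660}{306222} = 6 \cdot 126 \left(-275 + 2 \cdot 126\right) + \frac{49101 - -86660}{306222} = 6 \cdot 126 \left(-275 + 252\right) + \left(49101 + 86660\right) \frac{1}{306222} = 6 \cdot 126 \left(-23\right) + 135761 \cdot \frac{1}{306222} = -17388 + \frac{135761}{306222} = - \frac{5324452375}{306222}$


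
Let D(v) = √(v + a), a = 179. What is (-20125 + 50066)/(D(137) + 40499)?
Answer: 1212580559/1640168685 - 59882*√79/1640168685 ≈ 0.73898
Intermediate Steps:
D(v) = √(179 + v) (D(v) = √(v + 179) = √(179 + v))
(-20125 + 50066)/(D(137) + 40499) = (-20125 + 50066)/(√(179 + 137) + 40499) = 29941/(√316 + 40499) = 29941/(2*√79 + 40499) = 29941/(40499 + 2*√79)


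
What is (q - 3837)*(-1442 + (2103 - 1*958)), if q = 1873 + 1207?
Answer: 224829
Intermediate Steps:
q = 3080
(q - 3837)*(-1442 + (2103 - 1*958)) = (3080 - 3837)*(-1442 + (2103 - 1*958)) = -757*(-1442 + (2103 - 958)) = -757*(-1442 + 1145) = -757*(-297) = 224829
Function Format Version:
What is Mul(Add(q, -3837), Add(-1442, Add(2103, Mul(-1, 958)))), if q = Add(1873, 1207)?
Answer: 224829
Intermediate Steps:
q = 3080
Mul(Add(q, -3837), Add(-1442, Add(2103, Mul(-1, 958)))) = Mul(Add(3080, -3837), Add(-1442, Add(2103, Mul(-1, 958)))) = Mul(-757, Add(-1442, Add(2103, -958))) = Mul(-757, Add(-1442, 1145)) = Mul(-757, -297) = 224829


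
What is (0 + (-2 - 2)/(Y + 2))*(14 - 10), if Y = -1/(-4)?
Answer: -64/9 ≈ -7.1111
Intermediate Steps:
Y = 1/4 (Y = -1*(-1/4) = 1/4 ≈ 0.25000)
(0 + (-2 - 2)/(Y + 2))*(14 - 10) = (0 + (-2 - 2)/(1/4 + 2))*(14 - 10) = (0 - 4/9/4)*4 = (0 - 4*4/9)*4 = (0 - 16/9)*4 = -16/9*4 = -64/9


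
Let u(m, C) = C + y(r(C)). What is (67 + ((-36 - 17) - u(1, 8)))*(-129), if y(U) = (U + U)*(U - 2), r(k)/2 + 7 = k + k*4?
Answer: 1089018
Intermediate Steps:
r(k) = -14 + 10*k (r(k) = -14 + 2*(k + k*4) = -14 + 2*(k + 4*k) = -14 + 2*(5*k) = -14 + 10*k)
y(U) = 2*U*(-2 + U) (y(U) = (2*U)*(-2 + U) = 2*U*(-2 + U))
u(m, C) = C + 2*(-16 + 10*C)*(-14 + 10*C) (u(m, C) = C + 2*(-14 + 10*C)*(-2 + (-14 + 10*C)) = C + 2*(-14 + 10*C)*(-16 + 10*C) = C + 2*(-16 + 10*C)*(-14 + 10*C))
(67 + ((-36 - 17) - u(1, 8)))*(-129) = (67 + ((-36 - 17) - (448 - 599*8 + 200*8²)))*(-129) = (67 + (-53 - (448 - 4792 + 200*64)))*(-129) = (67 + (-53 - (448 - 4792 + 12800)))*(-129) = (67 + (-53 - 1*8456))*(-129) = (67 + (-53 - 8456))*(-129) = (67 - 8509)*(-129) = -8442*(-129) = 1089018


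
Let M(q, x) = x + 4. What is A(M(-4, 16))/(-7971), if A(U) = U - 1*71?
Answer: 17/2657 ≈ 0.0063982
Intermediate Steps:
M(q, x) = 4 + x
A(U) = -71 + U (A(U) = U - 71 = -71 + U)
A(M(-4, 16))/(-7971) = (-71 + (4 + 16))/(-7971) = (-71 + 20)*(-1/7971) = -51*(-1/7971) = 17/2657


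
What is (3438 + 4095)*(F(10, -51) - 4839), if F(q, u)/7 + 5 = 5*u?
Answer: -50162247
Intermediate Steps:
F(q, u) = -35 + 35*u (F(q, u) = -35 + 7*(5*u) = -35 + 35*u)
(3438 + 4095)*(F(10, -51) - 4839) = (3438 + 4095)*((-35 + 35*(-51)) - 4839) = 7533*((-35 - 1785) - 4839) = 7533*(-1820 - 4839) = 7533*(-6659) = -50162247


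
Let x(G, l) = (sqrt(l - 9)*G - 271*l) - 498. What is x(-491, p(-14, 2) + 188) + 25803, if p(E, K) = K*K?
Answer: -26727 - 491*sqrt(183) ≈ -33369.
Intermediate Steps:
p(E, K) = K**2
x(G, l) = -498 - 271*l + G*sqrt(-9 + l) (x(G, l) = (sqrt(-9 + l)*G - 271*l) - 498 = (G*sqrt(-9 + l) - 271*l) - 498 = (-271*l + G*sqrt(-9 + l)) - 498 = -498 - 271*l + G*sqrt(-9 + l))
x(-491, p(-14, 2) + 188) + 25803 = (-498 - 271*(2**2 + 188) - 491*sqrt(-9 + (2**2 + 188))) + 25803 = (-498 - 271*(4 + 188) - 491*sqrt(-9 + (4 + 188))) + 25803 = (-498 - 271*192 - 491*sqrt(-9 + 192)) + 25803 = (-498 - 52032 - 491*sqrt(183)) + 25803 = (-52530 - 491*sqrt(183)) + 25803 = -26727 - 491*sqrt(183)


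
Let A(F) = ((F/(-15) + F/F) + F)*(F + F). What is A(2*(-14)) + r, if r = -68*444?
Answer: -431768/15 ≈ -28785.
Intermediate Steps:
A(F) = 2*F*(1 + 14*F/15) (A(F) = ((F*(-1/15) + 1) + F)*(2*F) = ((-F/15 + 1) + F)*(2*F) = ((1 - F/15) + F)*(2*F) = (1 + 14*F/15)*(2*F) = 2*F*(1 + 14*F/15))
r = -30192
A(2*(-14)) + r = 2*(2*(-14))*(15 + 14*(2*(-14)))/15 - 30192 = (2/15)*(-28)*(15 + 14*(-28)) - 30192 = (2/15)*(-28)*(15 - 392) - 30192 = (2/15)*(-28)*(-377) - 30192 = 21112/15 - 30192 = -431768/15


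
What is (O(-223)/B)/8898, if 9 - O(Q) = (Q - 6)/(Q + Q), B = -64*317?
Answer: -3785/80513090304 ≈ -4.7011e-8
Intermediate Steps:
B = -20288
O(Q) = 9 - (-6 + Q)/(2*Q) (O(Q) = 9 - (Q - 6)/(Q + Q) = 9 - (-6 + Q)/(2*Q))
(O(-223)/B)/8898 = ((17/2 + 3/(-223))/(-20288))/8898 = ((17/2 + 3*(-1/223))*(-1/20288))*(1/8898) = ((17/2 - 3/223)*(-1/20288))*(1/8898) = ((3785/446)*(-1/20288))*(1/8898) = -3785/9048448*1/8898 = -3785/80513090304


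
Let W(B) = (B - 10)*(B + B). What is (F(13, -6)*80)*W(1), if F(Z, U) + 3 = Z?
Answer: -14400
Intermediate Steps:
F(Z, U) = -3 + Z
W(B) = 2*B*(-10 + B) (W(B) = (-10 + B)*(2*B) = 2*B*(-10 + B))
(F(13, -6)*80)*W(1) = ((-3 + 13)*80)*(2*1*(-10 + 1)) = (10*80)*(2*1*(-9)) = 800*(-18) = -14400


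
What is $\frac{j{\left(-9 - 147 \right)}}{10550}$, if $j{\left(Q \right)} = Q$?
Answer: $- \frac{78}{5275} \approx -0.014787$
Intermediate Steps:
$\frac{j{\left(-9 - 147 \right)}}{10550} = \frac{-9 - 147}{10550} = \left(-9 - 147\right) \frac{1}{10550} = \left(-156\right) \frac{1}{10550} = - \frac{78}{5275}$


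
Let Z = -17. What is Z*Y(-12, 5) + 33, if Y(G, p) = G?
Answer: 237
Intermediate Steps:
Z*Y(-12, 5) + 33 = -17*(-12) + 33 = 204 + 33 = 237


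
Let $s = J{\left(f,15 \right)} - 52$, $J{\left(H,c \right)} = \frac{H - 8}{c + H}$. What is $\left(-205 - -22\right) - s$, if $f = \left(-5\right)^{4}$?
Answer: $- \frac{84457}{640} \approx -131.96$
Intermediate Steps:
$f = 625$
$J{\left(H,c \right)} = \frac{-8 + H}{H + c}$
$s = - \frac{32663}{640}$ ($s = \frac{-8 + 625}{625 + 15} - 52 = \frac{1}{640} \cdot 617 - 52 = \frac{617}{640} - 52 = - \frac{32663}{640} \approx -51.036$)
$\left(-205 - -22\right) - s = \left(-205 - -22\right) - - \frac{32663}{640} = \left(-205 + 22\right) + \frac{32663}{640} = -183 + \frac{32663}{640} = - \frac{84457}{640}$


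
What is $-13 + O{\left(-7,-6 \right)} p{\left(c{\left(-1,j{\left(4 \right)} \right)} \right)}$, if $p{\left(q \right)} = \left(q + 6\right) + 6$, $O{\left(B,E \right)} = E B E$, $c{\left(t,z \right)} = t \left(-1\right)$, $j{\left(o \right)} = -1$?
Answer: $-3289$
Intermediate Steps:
$c{\left(t,z \right)} = - t$
$O{\left(B,E \right)} = B E^{2}$ ($O{\left(B,E \right)} = B E E = B E^{2}$)
$p{\left(q \right)} = 12 + q$ ($p{\left(q \right)} = \left(6 + q\right) + 6 = 12 + q$)
$-13 + O{\left(-7,-6 \right)} p{\left(c{\left(-1,j{\left(4 \right)} \right)} \right)} = -13 + - 7 \left(-6\right)^{2} \left(12 - -1\right) = -13 + \left(-7\right) 36 \left(12 + 1\right) = -13 - 3276 = -3289$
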